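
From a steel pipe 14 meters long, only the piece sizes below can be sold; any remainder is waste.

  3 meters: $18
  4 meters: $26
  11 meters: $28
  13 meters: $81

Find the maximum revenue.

Consider every possible first cut. f[k] is the best of p[i]+f[k−i] over all sellable i≤k.
f[1] = 0
f[2] = 0
f[3] = 18
f[4] = 26
f[5] = 26
f[6] = 36  (first piece 3, then f[3]=18)
f[7] = 44  (first piece 3, then f[4]=26)
f[8] = 52  (first piece 4, then f[4]=26)
f[9] = 54  (first piece 3, then f[6]=36)
f[10] = 62  (first piece 3, then f[7]=44)
f[11] = 70  (first piece 3, then f[8]=52)
f[12] = 78  (first piece 4, then f[8]=52)
f[13] = 81
f[14] = 88  (first piece 3, then f[11]=70)
One optimal cutting: 4 + 4 + 3 + 3 → $88.

88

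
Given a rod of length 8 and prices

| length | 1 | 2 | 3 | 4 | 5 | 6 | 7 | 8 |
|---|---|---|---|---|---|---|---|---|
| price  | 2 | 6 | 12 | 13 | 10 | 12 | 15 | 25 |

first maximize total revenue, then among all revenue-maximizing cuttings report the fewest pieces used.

3

Build r[k] bottom-up: r[k] = max over allowed piece i of (p[i] + r[k−i]).
r[1] = 2
r[2] = max(2+2, 6+0) = 6
r[3] = max(2+6, 6+2, 12+0) = 12
r[4] = max(2+12, 6+6, 12+2, 13+0) = 14
r[5] = max(2+14, 6+12, 12+6, 13+2, 10+0) = 18
r[6] = max(2+18, 6+14, 12+12, 13+6, 10+2, 12+0) = 24
r[7] = max(2+24, 6+18, 12+14, …, 12+2, 15+0) = 26
r[8] = max(2+26, 6+24, 12+18, …, 15+2, 25+0) = 30
Maximum revenue is $30.
Now minimize piece count subject to staying optimal: for each k, pieces[k] = 1 + min over i with p[i]+r[k−i]=r[k] of pieces[k−i].
pieces[5] = 2
pieces[6] = 2
pieces[7] = 3
pieces[8] = 3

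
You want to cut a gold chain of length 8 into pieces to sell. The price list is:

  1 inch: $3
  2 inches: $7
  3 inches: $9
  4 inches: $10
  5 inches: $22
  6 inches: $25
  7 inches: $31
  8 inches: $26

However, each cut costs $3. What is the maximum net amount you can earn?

31

Consider every possible first cut. r[k] is the best of p[i]+r[k−i] over all sellable i≤k, charging 3 whenever i<k.
r[1] = 3
r[2] = max(3+3-3, 7+0) = 7
r[3] = max(3+7-3, 7+3-3, 9+0) = 9
r[4] = max(3+9-3, 7+7-3, 9+3-3, 10+0) = 11
r[5] = max(3+11-3, 7+9-3, 9+7-3, 10+3-3, 22+0) = 22
r[6] = max(3+22-3, 7+11-3, 9+9-3, 10+7-3, 22+3-3, 25+0) = 25
r[7] = max(3+25-3, 7+22-3, 9+11-3, …, 25+3-3, 31+0) = 31
r[8] = max(3+31-3, 7+25-3, 9+22-3, …, 31+3-3, 26+0) = 31
One optimal plan: pieces 7 + 1 (1 cut) → $34 − $3 = $31.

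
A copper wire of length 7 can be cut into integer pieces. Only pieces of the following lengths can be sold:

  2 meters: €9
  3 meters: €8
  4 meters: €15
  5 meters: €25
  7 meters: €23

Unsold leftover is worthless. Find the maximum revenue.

34

Consider every possible first cut. f[k] is the best of p[i]+f[k−i] over all sellable i≤k.
f[1] = 0
f[2] = 9
f[3] = max(9+0, 8+0) = 9
f[4] = max(9+9, 8+0, 15+0) = 18
f[5] = max(9+9, 8+9, 15+0, 25+0) = 25
f[6] = max(9+18, 8+9, 15+9, 25+0) = 27
f[7] = max(9+25, 8+18, 15+9, 25+9, 23+0) = 34
One optimal cutting: 5 + 2 → €34.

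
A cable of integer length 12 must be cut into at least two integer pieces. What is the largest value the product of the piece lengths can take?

Define f[k] = max over 1≤i<k of i · max(k−i, f[k−i]); the inner max lets the remainder stay uncut if that's better.
f[2] = 1×max(1,0) = 1×1 = 1
f[3] = 1×max(2,1) = 1×2 = 2
f[4] = 2×max(2,1) = 2×2 = 4
f[5] = 2×max(3,2) = 2×3 = 6
f[6] = 3×max(3,2) = 3×3 = 9
f[7] = 2×max(5,6) = 2×6 = 12
f[8] = 2×max(6,9) = 2×9 = 18
f[9] = 3×max(6,9) = 3×9 = 27
f[10] = 2×max(8,18) = 2×18 = 36
f[11] = 2×max(9,27) = 2×27 = 54
f[12] = 3×max(9,27) = 3×27 = 81
One optimal split: 3 + 3 + 3 + 3; product 3×3×3×3 = 81.

81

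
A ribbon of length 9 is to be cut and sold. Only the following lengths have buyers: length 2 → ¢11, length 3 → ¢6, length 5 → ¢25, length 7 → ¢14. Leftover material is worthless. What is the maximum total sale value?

47

Consider every possible first cut. f[k] is the best of p[i]+f[k−i] over all sellable i≤k.
f[1] = 0
f[2] = 11
f[3] = max(11+0, 6+0) = 11
f[4] = max(11+11, 6+0) = 22
f[5] = max(11+11, 6+11, 25+0) = 25
f[6] = max(11+22, 6+11, 25+0) = 33
f[7] = max(11+25, 6+22, 25+11, 14+0) = 36
f[8] = max(11+33, 6+25, 25+11, 14+0) = 44
f[9] = max(11+36, 6+33, 25+22, 14+11) = 47
One optimal cutting: 5 + 2 + 2 → ¢47.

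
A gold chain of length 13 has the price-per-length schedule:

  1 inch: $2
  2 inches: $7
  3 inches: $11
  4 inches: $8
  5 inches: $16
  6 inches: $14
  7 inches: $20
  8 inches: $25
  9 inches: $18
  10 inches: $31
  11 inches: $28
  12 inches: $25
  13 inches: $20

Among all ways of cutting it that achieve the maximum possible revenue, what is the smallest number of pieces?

Build r[k] bottom-up: r[k] = max over allowed piece i of (p[i] + r[k−i]).
r[1] = 2
r[2] = max(2+2, 7+0) = 7
r[3] = max(2+7, 7+2, 11+0) = 11
r[4] = max(2+11, 7+7, 11+2, 8+0) = 14
r[5] = max(2+14, 7+11, 11+7, 8+2, 16+0) = 18
r[6] = max(2+18, 7+14, 11+11, 8+7, 16+2, 14+0) = 22
r[7] = max(2+22, 7+18, 11+14, …, 14+2, 20+0) = 25
r[8] = max(2+25, 7+22, 11+18, …, 20+2, 25+0) = 29
r[9] = max(2+29, 7+25, 11+22, …, 25+2, 18+0) = 33
r[10] = max(2+33, 7+29, 11+25, …, 18+2, 31+0) = 36
r[11] = max(2+36, 7+33, 11+29, …, 31+2, 28+0) = 40
r[12] = max(2+40, 7+36, 11+33, …, 28+2, 25+0) = 44
r[13] = max(2+44, 7+40, 11+36, …, 25+2, 20+0) = 47
Maximum revenue is $47.
Now minimize piece count subject to staying optimal: for each k, pieces[k] = 1 + min over i with p[i]+r[k−i]=r[k] of pieces[k−i].
pieces[10] = 4
pieces[11] = 4
pieces[12] = 4
pieces[13] = 5

5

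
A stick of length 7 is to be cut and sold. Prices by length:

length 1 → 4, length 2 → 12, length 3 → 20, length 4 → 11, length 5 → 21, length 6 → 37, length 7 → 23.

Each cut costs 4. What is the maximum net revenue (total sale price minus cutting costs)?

37

Let r[k] be the best obtainable value from length k. For each k, try every first piece i and keep the best of price[i] + r[k−i] minus the 4 cut fee when i<k.
r[1] = 4
r[2] = max(4+4-4, 12+0) = 12
r[3] = max(4+12-4, 12+4-4, 20+0) = 20
r[4] = max(4+20-4, 12+12-4, 20+4-4, 11+0) = 20
r[5] = max(4+20-4, 12+20-4, 20+12-4, 11+4-4, 21+0) = 28
r[6] = max(4+28-4, 12+20-4, 20+20-4, 11+12-4, 21+4-4, 37+0) = 37
r[7] = max(4+37-4, 12+28-4, 20+20-4, …, 37+4-4, 23+0) = 37
One optimal plan: pieces 6 + 1 (1 cut) → 41 − 4 = 37.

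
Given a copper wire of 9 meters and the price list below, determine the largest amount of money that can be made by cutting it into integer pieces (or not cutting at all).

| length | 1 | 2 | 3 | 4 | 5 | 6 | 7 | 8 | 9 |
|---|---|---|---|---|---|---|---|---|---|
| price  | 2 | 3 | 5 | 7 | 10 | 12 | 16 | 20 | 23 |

Let v[k] be the best obtainable value from length k. For each k, try every first piece i and keep the best of price[i] + v[k−i].
v[1] = 2
v[2] = max(2+2, 3+0) = 4
v[3] = max(2+4, 3+2, 5+0) = 6
v[4] = max(2+6, 3+4, 5+2, 7+0) = 8
v[5] = max(2+8, 3+6, 5+4, 7+2, 10+0) = 10
v[6] = max(2+10, 3+8, 5+6, 7+4, 10+2, 12+0) = 12
v[7] = max(2+12, 3+10, 5+8, …, 12+2, 16+0) = 16
v[8] = max(2+16, 3+12, 5+10, …, 16+2, 20+0) = 20
v[9] = max(2+20, 3+16, 5+12, …, 20+2, 23+0) = 23
Best is to sell the whole 9-meter piece uncut for €23.

23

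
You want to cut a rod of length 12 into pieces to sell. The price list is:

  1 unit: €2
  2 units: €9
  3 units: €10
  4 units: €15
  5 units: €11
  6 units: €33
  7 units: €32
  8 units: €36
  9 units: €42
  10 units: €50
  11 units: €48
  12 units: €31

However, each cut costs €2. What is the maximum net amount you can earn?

64

Build r[k] bottom-up: r[k] = max over allowed piece i of (p[i] + r[k−i]) − 2 per cut.
r[1] = 2
r[2] = 9
r[3] = 10
r[4] = 16  (first piece 2, then r[2]=9)
r[5] = 17  (first piece 2, then r[3]=10)
r[6] = 33
r[7] = 33  (first piece 1, then r[6]=33)
r[8] = 40  (first piece 2, then r[6]=33)
r[9] = 42
r[10] = 50
r[11] = 50  (first piece 1, then r[10]=50)
r[12] = 64  (first piece 6, then r[6]=33)
One optimal plan: pieces 6 + 6 (1 cut) → €66 − €2 = €64.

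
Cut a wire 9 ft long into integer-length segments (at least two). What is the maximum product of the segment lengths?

Fill f[k] for k=2..9: at each k try every first piece i and multiply by the better of (k−i) uncut or f[k−i].
f[2] = 1·max(1,0) = 1·1 = 1
f[3] = max(1·2, 2·1) = 2
f[4] = max(1·3, 2·2, 3·1) = 4
f[5] = max(1·4, 2·3, 3·2, 4·1) = 6
f[6] = max(1·6, 2·4, 3·3, 4·2, 5·1) = 9
f[7] = max(1·9, 2·6, 3·4, 4·3, 5·2, 6·1) = 12
f[8] = max(1·12, 2·9, 3·6, …, 6·2, 7·1) = 18
f[9] = max(1·18, 2·12, 3·9, …, 7·2, 8·1) = 27
One optimal split: 3 + 3 + 3; product 3·3·3 = 27.

27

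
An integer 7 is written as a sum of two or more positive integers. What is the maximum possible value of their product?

12

Fill prod[k] for k=2..7: at each k try every first piece i and multiply by the better of (k−i) uncut or prod[k−i].
prod[2] = 1·max(1,0) = 1·1 = 1
prod[3] = 1·max(2,1) = 1·2 = 2
prod[4] = 2·max(2,1) = 2·2 = 4
prod[5] = 2·max(3,2) = 2·3 = 6
prod[6] = 3·max(3,2) = 3·3 = 9
prod[7] = 2·max(5,6) = 2·6 = 12
One optimal split: 3 + 2 + 2; product 3·2·2 = 12.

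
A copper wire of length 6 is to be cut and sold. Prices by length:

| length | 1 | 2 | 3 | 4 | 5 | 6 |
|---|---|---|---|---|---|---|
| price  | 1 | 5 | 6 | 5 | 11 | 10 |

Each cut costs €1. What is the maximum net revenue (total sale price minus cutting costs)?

Consider every possible first cut. net[k] is the best of p[i]+net[k−i] over all sellable i≤k, charging 1 whenever i<k.
net[1] = 1
net[2] = 5
net[3] = 6
net[4] = 9  (first piece 2, then net[2]=5)
net[5] = 11
net[6] = 13  (first piece 2, then net[4]=9)
One optimal plan: pieces 2 + 2 + 2 (2 cuts) → €15 − €2 = €13.

13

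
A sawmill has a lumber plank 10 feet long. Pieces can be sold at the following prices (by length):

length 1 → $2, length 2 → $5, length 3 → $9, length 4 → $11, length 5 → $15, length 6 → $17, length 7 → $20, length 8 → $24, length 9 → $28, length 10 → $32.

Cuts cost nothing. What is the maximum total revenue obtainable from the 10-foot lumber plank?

32

Let R[k] be the best obtainable value from length k. For each k, try every first piece i and keep the best of price[i] + R[k−i].
R[1] = 2
R[2] = max(2+2, 5+0) = 5
R[3] = max(2+5, 5+2, 9+0) = 9
R[4] = max(2+9, 5+5, 9+2, 11+0) = 11
R[5] = max(2+11, 5+9, 9+5, 11+2, 15+0) = 15
R[6] = max(2+15, 5+11, 9+9, 11+5, 15+2, 17+0) = 18
R[7] = max(2+18, 5+15, 9+11, …, 17+2, 20+0) = 20
R[8] = max(2+20, 5+18, 9+15, …, 20+2, 24+0) = 24
R[9] = max(2+24, 5+20, 9+18, …, 24+2, 28+0) = 28
R[10] = max(2+28, 5+24, 9+20, …, 28+2, 32+0) = 32
Best is to sell the whole 10-foot piece uncut for $32.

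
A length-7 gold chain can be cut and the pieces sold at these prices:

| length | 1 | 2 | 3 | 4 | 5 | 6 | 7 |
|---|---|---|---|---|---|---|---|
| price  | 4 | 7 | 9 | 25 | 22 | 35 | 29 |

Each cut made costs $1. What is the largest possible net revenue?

38

Let r[k] be the best obtainable value from length k. For each k, try every first piece i and keep the best of price[i] + r[k−i] minus the 1 cut fee when i<k.
r[1] = 4
r[2] = 7  (first piece 1, then r[1]=4)
r[3] = 10  (first piece 1, then r[2]=7)
r[4] = 25
r[5] = 28  (first piece 1, then r[4]=25)
r[6] = 35
r[7] = 38  (first piece 1, then r[6]=35)
One optimal plan: pieces 6 + 1 (1 cut) → $39 − $1 = $38.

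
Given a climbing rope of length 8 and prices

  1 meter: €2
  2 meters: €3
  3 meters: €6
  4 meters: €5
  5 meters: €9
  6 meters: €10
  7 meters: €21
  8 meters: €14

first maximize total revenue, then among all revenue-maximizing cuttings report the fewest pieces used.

2

Consider every possible first cut. r[k] is the best of p[i]+r[k−i] over all sellable i≤k.
r[1] = 2
r[2] = max(2+2, 3+0) = 4
r[3] = max(2+4, 3+2, 6+0) = 6
r[4] = max(2+6, 3+4, 6+2, 5+0) = 8
r[5] = max(2+8, 3+6, 6+4, 5+2, 9+0) = 10
r[6] = max(2+10, 3+8, 6+6, 5+4, 9+2, 10+0) = 12
r[7] = max(2+12, 3+10, 6+8, …, 10+2, 21+0) = 21
r[8] = max(2+21, 3+12, 6+10, …, 21+2, 14+0) = 23
Maximum revenue is €23.
Now minimize piece count subject to staying optimal: for each k, pieces[k] = 1 + min over i with p[i]+r[k−i]=r[k] of pieces[k−i].
pieces[5] = 3
pieces[6] = 2
pieces[7] = 1
pieces[8] = 2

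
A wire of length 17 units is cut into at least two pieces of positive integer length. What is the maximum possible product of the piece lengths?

Fill P[k] for k=2..17: at each k try every first piece i and multiply by the better of (k−i) uncut or P[k−i].
P[2] = 1*max(1,0) = 1*1 = 1
P[3] = 1*max(2,1) = 1*2 = 2
P[4] = 2*max(2,1) = 2*2 = 4
P[5] = 2*max(3,2) = 2*3 = 6
P[6] = 3*max(3,2) = 3*3 = 9
P[7] = 2*max(5,6) = 2*6 = 12
P[8] = 2*max(6,9) = 2*9 = 18
P[9] = 3*max(6,9) = 3*9 = 27
P[10] = 2*max(8,18) = 2*18 = 36
P[11] = 2*max(9,27) = 2*27 = 54
P[12] = 3*max(9,27) = 3*27 = 81
P[13] = 2*max(11,54) = 2*54 = 108
P[14] = 2*max(12,81) = 2*81 = 162
P[15] = 3*max(12,81) = 3*81 = 243
P[16] = 2*max(14,162) = 2*162 = 324
P[17] = 2*max(15,243) = 2*243 = 486
One optimal split: 3 + 3 + 3 + 3 + 3 + 2; product 3*3*3*3*3*2 = 486.

486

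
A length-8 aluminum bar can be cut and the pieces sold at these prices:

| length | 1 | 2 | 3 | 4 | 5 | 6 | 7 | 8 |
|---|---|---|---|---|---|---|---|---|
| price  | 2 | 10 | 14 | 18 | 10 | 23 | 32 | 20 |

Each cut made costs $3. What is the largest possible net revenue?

33

Let r[k] be the best obtainable value from length k. For each k, try every first piece i and keep the best of price[i] + r[k−i] minus the 3 cut fee when i<k.
r[1] = 2
r[2] = 10
r[3] = 14
r[4] = 18
r[5] = 21  (first piece 2, then r[3]=14)
r[6] = 25  (first piece 2, then r[4]=18)
r[7] = 32
r[8] = 33  (first piece 4, then r[4]=18)
One optimal plan: pieces 4 + 4 (1 cut) → $36 − $3 = $33.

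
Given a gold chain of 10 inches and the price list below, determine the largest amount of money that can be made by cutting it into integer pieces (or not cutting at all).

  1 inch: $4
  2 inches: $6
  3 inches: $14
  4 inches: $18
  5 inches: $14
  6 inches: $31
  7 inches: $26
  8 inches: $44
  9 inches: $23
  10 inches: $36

52

Build v[k] bottom-up: v[k] = max over allowed piece i of (p[i] + v[k−i]).
v[1] = 4
v[2] = max(4+4, 6+0) = 8
v[3] = max(4+8, 6+4, 14+0) = 14
v[4] = max(4+14, 6+8, 14+4, 18+0) = 18
v[5] = max(4+18, 6+14, 14+8, 18+4, 14+0) = 22
v[6] = max(4+22, 6+18, 14+14, 18+8, 14+4, 31+0) = 31
v[7] = max(4+31, 6+22, 14+18, …, 31+4, 26+0) = 35
v[8] = max(4+35, 6+31, 14+22, …, 26+4, 44+0) = 44
v[9] = max(4+44, 6+35, 14+31, …, 44+4, 23+0) = 48
v[10] = max(4+48, 6+44, 14+35, …, 23+4, 36+0) = 52
One optimal cutting: 8 + 1 + 1 → $44 + $4 + $4 = $52.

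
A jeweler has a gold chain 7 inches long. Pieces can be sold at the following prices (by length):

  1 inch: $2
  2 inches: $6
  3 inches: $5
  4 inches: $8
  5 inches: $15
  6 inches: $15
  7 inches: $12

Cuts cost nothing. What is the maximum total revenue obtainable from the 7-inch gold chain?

Let R[k] be the best obtainable value from length k. For each k, try every first piece i and keep the best of price[i] + R[k−i].
R[1] = 2
R[2] = 6
R[3] = 8  (first piece 1, then R[2]=6)
R[4] = 12  (first piece 2, then R[2]=6)
R[5] = 15
R[6] = 18  (first piece 2, then R[4]=12)
R[7] = 21  (first piece 2, then R[5]=15)
One optimal cutting: 5 + 2 → $15 + $6 = $21.

21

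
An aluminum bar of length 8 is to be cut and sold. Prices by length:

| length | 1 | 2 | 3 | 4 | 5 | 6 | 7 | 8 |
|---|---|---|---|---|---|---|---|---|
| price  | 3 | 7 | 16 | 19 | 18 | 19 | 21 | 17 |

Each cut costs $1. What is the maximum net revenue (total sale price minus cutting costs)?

Let v[k] be the best obtainable value from length k. For each k, try every first piece i and keep the best of price[i] + v[k−i] minus the 1 cut fee when i<k.
v[1] = 3
v[2] = max(3+3-1, 7+0) = 7
v[3] = max(3+7-1, 7+3-1, 16+0) = 16
v[4] = max(3+16-1, 7+7-1, 16+3-1, 19+0) = 19
v[5] = max(3+19-1, 7+16-1, 16+7-1, 19+3-1, 18+0) = 22
v[6] = max(3+22-1, 7+19-1, 16+16-1, 19+7-1, 18+3-1, 19+0) = 31
v[7] = max(3+31-1, 7+22-1, 16+19-1, …, 19+3-1, 21+0) = 34
v[8] = max(3+34-1, 7+31-1, 16+22-1, …, 21+3-1, 17+0) = 37
One optimal plan: pieces 3 + 3 + 2 (2 cuts) → $39 − $2 = $37.

37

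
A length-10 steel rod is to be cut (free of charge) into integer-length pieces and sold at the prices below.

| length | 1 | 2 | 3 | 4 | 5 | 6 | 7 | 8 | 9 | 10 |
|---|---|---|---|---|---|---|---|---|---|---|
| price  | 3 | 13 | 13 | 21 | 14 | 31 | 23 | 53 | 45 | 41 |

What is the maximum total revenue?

66

Let best[k] be the best obtainable value from length k. For each k, try every first piece i and keep the best of price[i] + best[k−i].
best[1] = 3
best[2] = max(3+3, 13+0) = 13
best[3] = max(3+13, 13+3, 13+0) = 16
best[4] = max(3+16, 13+13, 13+3, 21+0) = 26
best[5] = max(3+26, 13+16, 13+13, 21+3, 14+0) = 29
best[6] = max(3+29, 13+26, 13+16, 21+13, 14+3, 31+0) = 39
best[7] = max(3+39, 13+29, 13+26, …, 31+3, 23+0) = 42
best[8] = max(3+42, 13+39, 13+29, …, 23+3, 53+0) = 53
best[9] = max(3+53, 13+42, 13+39, …, 53+3, 45+0) = 56
best[10] = max(3+56, 13+53, 13+42, …, 45+3, 41+0) = 66
One optimal cutting: 8 + 2 → $53 + $13 = $66.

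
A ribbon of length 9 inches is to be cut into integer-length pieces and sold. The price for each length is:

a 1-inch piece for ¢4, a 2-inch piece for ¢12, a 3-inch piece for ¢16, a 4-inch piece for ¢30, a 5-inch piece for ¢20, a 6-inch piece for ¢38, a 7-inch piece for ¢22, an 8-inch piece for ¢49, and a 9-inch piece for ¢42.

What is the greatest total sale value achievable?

64

Build best[k] bottom-up: best[k] = max over allowed piece i of (p[i] + best[k−i]).
best[1] = 4
best[2] = 12
best[3] = 16  (first piece 1, then best[2]=12)
best[4] = 30
best[5] = 34  (first piece 1, then best[4]=30)
best[6] = 42  (first piece 2, then best[4]=30)
best[7] = 46  (first piece 1, then best[6]=42)
best[8] = 60  (first piece 4, then best[4]=30)
best[9] = 64  (first piece 1, then best[8]=60)
One optimal cutting: 4 + 4 + 1 → ¢30 + ¢30 + ¢4 = ¢64.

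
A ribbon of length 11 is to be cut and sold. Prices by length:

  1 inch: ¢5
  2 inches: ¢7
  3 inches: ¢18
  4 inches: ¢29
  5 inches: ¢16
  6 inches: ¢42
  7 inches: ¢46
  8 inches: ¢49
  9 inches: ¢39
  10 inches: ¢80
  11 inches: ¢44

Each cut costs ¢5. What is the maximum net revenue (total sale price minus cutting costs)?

80

Let net[k] be the best obtainable value from length k. For each k, try every first piece i and keep the best of price[i] + net[k−i] minus the 5 cut fee when i<k.
net[1] = 5
net[2] = 7
net[3] = 18
net[4] = 29
net[5] = 29  (first piece 1, then net[4]=29)
net[6] = 42
net[7] = 46
net[8] = 53  (first piece 4, then net[4]=29)
net[9] = 55  (first piece 3, then net[6]=42)
net[10] = 80
net[11] = 80  (first piece 1, then net[10]=80)
One optimal plan: pieces 10 + 1 (1 cut) → ¢85 − ¢5 = ¢80.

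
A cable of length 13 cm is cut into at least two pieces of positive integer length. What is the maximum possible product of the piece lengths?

108

Fill m[k] for k=2..13: at each k try every first piece i and multiply by the better of (k−i) uncut or m[k−i].
Small cases: m[2]=1, m[3]=2, m[4]=4, m[5]=6, m[6]=9, m[7]=12, m[8]=18.
m[9] = 3·max(6,9) = 3·9 = 27
m[10] = 2·max(8,18) = 2·18 = 36
m[11] = 2·max(9,27) = 2·27 = 54
m[12] = 3·max(9,27) = 3·27 = 81
m[13] = 2·max(11,54) = 2·54 = 108
One optimal split: 3 + 3 + 3 + 2 + 2; product 3·3·3·2·2 = 108.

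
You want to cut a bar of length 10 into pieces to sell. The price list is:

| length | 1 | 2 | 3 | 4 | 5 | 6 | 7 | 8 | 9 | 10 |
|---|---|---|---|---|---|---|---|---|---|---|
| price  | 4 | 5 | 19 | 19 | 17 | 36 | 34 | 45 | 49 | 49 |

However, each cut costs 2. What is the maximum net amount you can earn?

55

Consider every possible first cut. net[k] is the best of p[i]+net[k−i] over all sellable i≤k, charging 2 whenever i<k.
net[1] = 4
net[2] = max(4+4-2, 5+0) = 6
net[3] = max(4+6-2, 5+4-2, 19+0) = 19
net[4] = max(4+19-2, 5+6-2, 19+4-2, 19+0) = 21
net[5] = max(4+21-2, 5+19-2, 19+6-2, 19+4-2, 17+0) = 23
net[6] = max(4+23-2, 5+21-2, 19+19-2, 19+6-2, 17+4-2, 36+0) = 36
net[7] = max(4+36-2, 5+23-2, 19+21-2, …, 36+4-2, 34+0) = 38
net[8] = max(4+38-2, 5+36-2, 19+23-2, …, 34+4-2, 45+0) = 45
net[9] = max(4+45-2, 5+38-2, 19+36-2, …, 45+4-2, 49+0) = 53
net[10] = max(4+53-2, 5+45-2, 19+38-2, …, 49+4-2, 49+0) = 55
One optimal plan: pieces 3 + 3 + 3 + 1 (3 cuts) → 61 − 6 = 55.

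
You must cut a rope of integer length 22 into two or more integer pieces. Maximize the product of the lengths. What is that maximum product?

2916

Let m[k] be the best product for length k (with at least one cut). For each first piece i, the rest contributes max(k−i, m[k−i]).
Small cases: m[2]=1, m[3]=2, m[4]=4, m[5]=6, m[6]=9, m[7]=12, m[8]=18, m[9]=27, m[10]=36, m[11]=54, m[12]=81, m[13]=108, m[14]=162.
m[15] = 3×max(12,81) = 3×81 = 243
m[16] = 2×max(14,162) = 2×162 = 324
m[17] = 2×max(15,243) = 2×243 = 486
m[18] = 3×max(15,243) = 3×243 = 729
m[19] = 2×max(17,486) = 2×486 = 972
m[20] = 2×max(18,729) = 2×729 = 1458
m[21] = 3×max(18,729) = 3×729 = 2187
m[22] = 2×max(20,1458) = 2×1458 = 2916
One optimal split: 3 + 3 + 3 + 3 + 3 + 3 + 2 + 2; product 3×3×3×3×3×3×2×2 = 2916.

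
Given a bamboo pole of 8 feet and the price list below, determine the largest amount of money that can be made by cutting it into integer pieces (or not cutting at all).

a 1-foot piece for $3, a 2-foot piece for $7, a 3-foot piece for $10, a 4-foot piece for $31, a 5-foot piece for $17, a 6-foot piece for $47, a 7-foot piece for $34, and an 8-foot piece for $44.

Consider every possible first cut. R[k] is the best of p[i]+R[k−i] over all sellable i≤k.
R[1] = 3
R[2] = 7
R[3] = 10  (first piece 1, then R[2]=7)
R[4] = 31
R[5] = 34  (first piece 1, then R[4]=31)
R[6] = 47
R[7] = 50  (first piece 1, then R[6]=47)
R[8] = 62  (first piece 4, then R[4]=31)
One optimal cutting: 4 + 4 → $31 + $31 = $62.

62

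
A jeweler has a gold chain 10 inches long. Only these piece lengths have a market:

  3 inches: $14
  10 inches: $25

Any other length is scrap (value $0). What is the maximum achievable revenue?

Let f[k] be the best obtainable value from length k. For each k, try every first piece i and keep the best of price[i] + f[k−i].
f[1] = 0
f[2] = 0
f[3] = 14
f[4] = 14
f[5] = 14
f[6] = 28  (first piece 3, then f[3]=14)
f[7] = 28
f[8] = 28
f[9] = 42  (first piece 3, then f[6]=28)
f[10] = max(14+28, 25+0) = 42
One optimal cutting: pieces 3 + 3 + 3 with 1 inch of scrap → $42.

42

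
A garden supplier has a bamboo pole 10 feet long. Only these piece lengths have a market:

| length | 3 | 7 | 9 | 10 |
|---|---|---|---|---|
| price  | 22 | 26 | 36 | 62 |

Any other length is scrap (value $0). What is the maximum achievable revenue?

Consider every possible first cut. f[k] is the best of p[i]+f[k−i] over all sellable i≤k.
f[1] = 0
f[2] = 0
f[3] = 22
f[4] = 22
f[5] = 22
f[6] = 44  (first piece 3, then f[3]=22)
f[7] = 44
f[8] = 44
f[9] = 66  (first piece 3, then f[6]=44)
f[10] = 66
One optimal cutting: pieces 3 + 3 + 3 with 1 foot of scrap → $66.

66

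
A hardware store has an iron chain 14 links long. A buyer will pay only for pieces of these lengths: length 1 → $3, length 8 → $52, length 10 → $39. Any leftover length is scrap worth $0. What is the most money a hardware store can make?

70

Let best[k] be the best obtainable value from length k. For each k, try every first piece i and keep the best of price[i] + best[k−i].
best[1] = 3
best[2] = 6  (first piece 1, then best[1]=3)
best[3] = 9  (first piece 1, then best[2]=6)
best[4] = 12  (first piece 1, then best[3]=9)
best[5] = 15  (first piece 1, then best[4]=12)
best[6] = 18  (first piece 1, then best[5]=15)
best[7] = 21  (first piece 1, then best[6]=18)
best[8] = max(3+21, 52+0) = 52
best[9] = max(3+52, 52+3) = 55
best[10] = max(3+55, 52+6, 39+0) = 58
best[11] = max(3+58, 52+9, 39+3) = 61
best[12] = max(3+61, 52+12, 39+6) = 64
best[13] = max(3+64, 52+15, 39+9) = 67
best[14] = max(3+67, 52+18, 39+12) = 70
One optimal cutting: 8 + 1 + 1 + 1 + 1 + 1 + 1 → $70.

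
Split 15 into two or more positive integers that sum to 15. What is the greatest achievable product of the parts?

Let prod[k] be the best product for length k (with at least one cut). For each first piece i, the rest contributes max(k−i, prod[k−i]).
prod[2] = 1·max(1,0) = 1·1 = 1
prod[3] = 1·max(2,1) = 1·2 = 2
prod[4] = 2·max(2,1) = 2·2 = 4
prod[5] = 2·max(3,2) = 2·3 = 6
prod[6] = 3·max(3,2) = 3·3 = 9
prod[7] = 2·max(5,6) = 2·6 = 12
prod[8] = 2·max(6,9) = 2·9 = 18
prod[9] = 3·max(6,9) = 3·9 = 27
prod[10] = 2·max(8,18) = 2·18 = 36
prod[11] = 2·max(9,27) = 2·27 = 54
prod[12] = 3·max(9,27) = 3·27 = 81
prod[13] = 2·max(11,54) = 2·54 = 108
prod[14] = 2·max(12,81) = 2·81 = 162
prod[15] = 3·max(12,81) = 3·81 = 243
One optimal split: 3 + 3 + 3 + 3 + 3; product 3·3·3·3·3 = 243.

243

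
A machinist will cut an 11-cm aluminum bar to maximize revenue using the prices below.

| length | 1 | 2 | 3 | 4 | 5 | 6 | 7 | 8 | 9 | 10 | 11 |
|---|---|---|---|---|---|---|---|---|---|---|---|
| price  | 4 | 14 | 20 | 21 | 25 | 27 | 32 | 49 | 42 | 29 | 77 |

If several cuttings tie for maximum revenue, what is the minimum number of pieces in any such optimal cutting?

1

Build r[k] bottom-up: r[k] = max over allowed piece i of (p[i] + r[k−i]).
r[1] = 4
r[2] = 14
r[3] = 20
r[4] = 28  (first piece 2, then r[2]=14)
r[5] = 34  (first piece 2, then r[3]=20)
r[6] = 42  (first piece 2, then r[4]=28)
r[7] = 48  (first piece 2, then r[5]=34)
r[8] = 56  (first piece 2, then r[6]=42)
r[9] = 62  (first piece 2, then r[7]=48)
r[10] = 70  (first piece 2, then r[8]=56)
r[11] = 77
Maximum revenue is $77.
Now minimize piece count subject to staying optimal: for each k, pieces[k] = 1 + min over i with p[i]+r[k−i]=r[k] of pieces[k−i].
pieces[8] = 4
pieces[9] = 4
pieces[10] = 5
pieces[11] = 1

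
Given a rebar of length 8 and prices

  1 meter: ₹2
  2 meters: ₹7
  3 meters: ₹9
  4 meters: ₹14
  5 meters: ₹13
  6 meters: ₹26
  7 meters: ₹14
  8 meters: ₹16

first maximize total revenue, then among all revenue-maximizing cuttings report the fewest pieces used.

Let r[k] be the best obtainable value from length k. For each k, try every first piece i and keep the best of price[i] + r[k−i].
r[1] = 2
r[2] = max(2+2, 7+0) = 7
r[3] = max(2+7, 7+2, 9+0) = 9
r[4] = max(2+9, 7+7, 9+2, 14+0) = 14
r[5] = max(2+14, 7+9, 9+7, 14+2, 13+0) = 16
r[6] = max(2+16, 7+14, 9+9, 14+7, 13+2, 26+0) = 26
r[7] = max(2+26, 7+16, 9+14, …, 26+2, 14+0) = 28
r[8] = max(2+28, 7+26, 9+16, …, 14+2, 16+0) = 33
Maximum revenue is ₹33.
Now minimize piece count subject to staying optimal: for each k, pieces[k] = 1 + min over i with p[i]+r[k−i]=r[k] of pieces[k−i].
pieces[5] = 2
pieces[6] = 1
pieces[7] = 2
pieces[8] = 2

2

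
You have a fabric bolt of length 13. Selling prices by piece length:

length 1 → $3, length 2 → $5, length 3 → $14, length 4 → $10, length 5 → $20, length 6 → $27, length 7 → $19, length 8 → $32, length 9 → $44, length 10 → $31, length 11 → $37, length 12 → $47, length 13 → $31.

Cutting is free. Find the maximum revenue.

61

Build best[k] bottom-up: best[k] = max over allowed piece i of (p[i] + best[k−i]).
best[1] = 3
best[2] = max(3+3, 5+0) = 6
best[3] = max(3+6, 5+3, 14+0) = 14
best[4] = max(3+14, 5+6, 14+3, 10+0) = 17
best[5] = max(3+17, 5+14, 14+6, 10+3, 20+0) = 20
best[6] = max(3+20, 5+17, 14+14, 10+6, 20+3, 27+0) = 28
best[7] = max(3+28, 5+20, 14+17, …, 27+3, 19+0) = 31
best[8] = max(3+31, 5+28, 14+20, …, 19+3, 32+0) = 34
best[9] = max(3+34, 5+31, 14+28, …, 32+3, 44+0) = 44
best[10] = max(3+44, 5+34, 14+31, …, 44+3, 31+0) = 47
best[11] = max(3+47, 5+44, 14+34, …, 31+3, 37+0) = 50
best[12] = max(3+50, 5+47, 14+44, …, 37+3, 47+0) = 58
best[13] = max(3+58, 5+50, 14+47, …, 47+3, 31+0) = 61
One optimal cutting: 9 + 3 + 1 → $44 + $14 + $3 = $61.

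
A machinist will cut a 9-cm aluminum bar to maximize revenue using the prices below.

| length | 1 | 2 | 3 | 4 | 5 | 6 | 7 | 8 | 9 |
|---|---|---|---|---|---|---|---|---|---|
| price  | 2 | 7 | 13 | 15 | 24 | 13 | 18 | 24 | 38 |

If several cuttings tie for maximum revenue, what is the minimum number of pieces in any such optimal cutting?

2

Consider every possible first cut. r[k] is the best of p[i]+r[k−i] over all sellable i≤k.
r[1] = 2
r[2] = 7
r[3] = 13
r[4] = 15  (first piece 1, then r[3]=13)
r[5] = 24
r[6] = 26  (first piece 1, then r[5]=24)
r[7] = 31  (first piece 2, then r[5]=24)
r[8] = 37  (first piece 3, then r[5]=24)
r[9] = 39  (first piece 1, then r[8]=37)
Maximum revenue is $39.
Now minimize piece count subject to staying optimal: for each k, pieces[k] = 1 + min over i with p[i]+r[k−i]=r[k] of pieces[k−i].
pieces[6] = 2
pieces[7] = 2
pieces[8] = 2
pieces[9] = 2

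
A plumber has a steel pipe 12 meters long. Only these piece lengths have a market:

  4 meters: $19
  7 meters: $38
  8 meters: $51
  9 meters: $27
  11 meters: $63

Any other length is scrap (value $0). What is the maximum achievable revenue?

Consider every possible first cut. best[k] is the best of p[i]+best[k−i] over all sellable i≤k.
best[1] = 0
best[2] = 0
best[3] = 0
best[4] = 19
best[5] = 19
best[6] = 19
best[7] = 38
best[8] = 51
best[9] = 51
best[10] = 51
best[11] = 63
best[12] = 70  (first piece 4, then best[8]=51)
One optimal cutting: 8 + 4 → $70.

70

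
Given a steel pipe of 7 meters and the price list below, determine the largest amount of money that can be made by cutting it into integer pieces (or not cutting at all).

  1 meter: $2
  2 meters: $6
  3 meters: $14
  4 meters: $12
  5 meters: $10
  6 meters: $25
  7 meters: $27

Consider every possible first cut. r[k] is the best of p[i]+r[k−i] over all sellable i≤k.
r[1] = 2
r[2] = max(2+2, 6+0) = 6
r[3] = max(2+6, 6+2, 14+0) = 14
r[4] = max(2+14, 6+6, 14+2, 12+0) = 16
r[5] = max(2+16, 6+14, 14+6, 12+2, 10+0) = 20
r[6] = max(2+20, 6+16, 14+14, 12+6, 10+2, 25+0) = 28
r[7] = max(2+28, 6+20, 14+16, …, 25+2, 27+0) = 30
One optimal cutting: 3 + 3 + 1 → $14 + $14 + $2 = $30.

30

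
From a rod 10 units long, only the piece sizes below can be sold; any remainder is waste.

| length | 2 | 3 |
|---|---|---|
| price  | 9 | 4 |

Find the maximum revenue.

45

Consider every possible first cut. f[k] is the best of p[i]+f[k−i] over all sellable i≤k.
f[1] = 0
f[2] = 9
f[3] = 9
f[4] = 18  (first piece 2, then f[2]=9)
f[5] = 18
f[6] = 27  (first piece 2, then f[4]=18)
f[7] = 27
f[8] = 36  (first piece 2, then f[6]=27)
f[9] = 36
f[10] = 45  (first piece 2, then f[8]=36)
One optimal cutting: 2 + 2 + 2 + 2 + 2 → 45.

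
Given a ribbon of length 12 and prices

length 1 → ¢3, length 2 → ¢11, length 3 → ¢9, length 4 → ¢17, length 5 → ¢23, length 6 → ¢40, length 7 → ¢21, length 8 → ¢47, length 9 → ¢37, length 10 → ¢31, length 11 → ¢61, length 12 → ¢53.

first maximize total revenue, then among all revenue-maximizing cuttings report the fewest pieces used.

Build r[k] bottom-up: r[k] = max over allowed piece i of (p[i] + r[k−i]).
r[1] = 3
r[2] = 11
r[3] = 14  (first piece 1, then r[2]=11)
r[4] = 22  (first piece 2, then r[2]=11)
r[5] = 25  (first piece 1, then r[4]=22)
r[6] = 40
r[7] = 43  (first piece 1, then r[6]=40)
r[8] = 51  (first piece 2, then r[6]=40)
r[9] = 54  (first piece 1, then r[8]=51)
r[10] = 62  (first piece 2, then r[8]=51)
r[11] = 65  (first piece 1, then r[10]=62)
r[12] = 80  (first piece 6, then r[6]=40)
Maximum revenue is ¢80.
Now minimize piece count subject to staying optimal: for each k, pieces[k] = 1 + min over i with p[i]+r[k−i]=r[k] of pieces[k−i].
pieces[9] = 3
pieces[10] = 3
pieces[11] = 4
pieces[12] = 2

2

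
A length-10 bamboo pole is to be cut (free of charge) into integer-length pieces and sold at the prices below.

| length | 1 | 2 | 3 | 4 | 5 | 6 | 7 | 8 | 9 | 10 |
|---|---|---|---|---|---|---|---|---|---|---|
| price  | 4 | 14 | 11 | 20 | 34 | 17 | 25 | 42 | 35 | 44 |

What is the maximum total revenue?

70

Build R[k] bottom-up: R[k] = max over allowed piece i of (p[i] + R[k−i]).
R[1] = 4
R[2] = max(4+4, 14+0) = 14
R[3] = max(4+14, 14+4, 11+0) = 18
R[4] = max(4+18, 14+14, 11+4, 20+0) = 28
R[5] = max(4+28, 14+18, 11+14, 20+4, 34+0) = 34
R[6] = max(4+34, 14+28, 11+18, 20+14, 34+4, 17+0) = 42
R[7] = max(4+42, 14+34, 11+28, …, 17+4, 25+0) = 48
R[8] = max(4+48, 14+42, 11+34, …, 25+4, 42+0) = 56
R[9] = max(4+56, 14+48, 11+42, …, 42+4, 35+0) = 62
R[10] = max(4+62, 14+56, 11+48, …, 35+4, 44+0) = 70
One optimal cutting: 2 + 2 + 2 + 2 + 2 → $14 + $14 + $14 + $14 + $14 = $70.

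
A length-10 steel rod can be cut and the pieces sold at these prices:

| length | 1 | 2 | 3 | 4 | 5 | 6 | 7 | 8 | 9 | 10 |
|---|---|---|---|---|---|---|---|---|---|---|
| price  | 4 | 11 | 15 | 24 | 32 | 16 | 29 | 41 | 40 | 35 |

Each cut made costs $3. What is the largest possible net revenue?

Let net[k] be the best obtainable value from length k. For each k, try every first piece i and keep the best of price[i] + net[k−i] minus the 3 cut fee when i<k.
net[1] = 4
net[2] = max(4+4-3, 11+0) = 11
net[3] = max(4+11-3, 11+4-3, 15+0) = 15
net[4] = max(4+15-3, 11+11-3, 15+4-3, 24+0) = 24
net[5] = max(4+24-3, 11+15-3, 15+11-3, 24+4-3, 32+0) = 32
net[6] = max(4+32-3, 11+24-3, 15+15-3, 24+11-3, 32+4-3, 16+0) = 33
net[7] = max(4+33-3, 11+32-3, 15+24-3, …, 16+4-3, 29+0) = 40
net[8] = max(4+40-3, 11+33-3, 15+32-3, …, 29+4-3, 41+0) = 45
net[9] = max(4+45-3, 11+40-3, 15+33-3, …, 41+4-3, 40+0) = 53
net[10] = max(4+53-3, 11+45-3, 15+40-3, …, 40+4-3, 35+0) = 61
One optimal plan: pieces 5 + 5 (1 cut) → $64 − $3 = $61.

61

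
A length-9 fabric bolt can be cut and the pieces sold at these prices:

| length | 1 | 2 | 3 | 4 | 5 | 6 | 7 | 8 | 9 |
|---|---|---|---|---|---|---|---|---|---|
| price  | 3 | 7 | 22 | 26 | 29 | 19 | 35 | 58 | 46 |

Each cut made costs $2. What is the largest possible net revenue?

Consider every possible first cut. net[k] is the best of p[i]+net[k−i] over all sellable i≤k, charging 2 whenever i<k.
net[1] = 3
net[2] = 7
net[3] = 22
net[4] = 26
net[5] = 29
net[6] = 42  (first piece 3, then net[3]=22)
net[7] = 46  (first piece 3, then net[4]=26)
net[8] = 58
net[9] = 62  (first piece 3, then net[6]=42)
One optimal plan: pieces 3 + 3 + 3 (2 cuts) → $66 − $4 = $62.

62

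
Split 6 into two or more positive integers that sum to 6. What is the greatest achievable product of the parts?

9

Let P[k] be the best product for length k (with at least one cut). For each first piece i, the rest contributes max(k−i, P[k−i]).
P[2] = 1*max(1,0) = 1*1 = 1
P[3] = max(1*2, 2*1) = 2
P[4] = max(1*3, 2*2, 3*1) = 4
P[5] = max(1*4, 2*3, 3*2, 4*1) = 6
P[6] = max(1*6, 2*4, 3*3, 4*2, 5*1) = 9
One optimal split: 3 + 3; product 3*3 = 9.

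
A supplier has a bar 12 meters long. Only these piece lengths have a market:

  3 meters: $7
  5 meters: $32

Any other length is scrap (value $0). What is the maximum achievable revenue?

64

Build f[k] bottom-up: f[k] = max over allowed piece i of (p[i] + f[k−i]).
f[1] = 0
f[2] = 0
f[3] = 7
f[4] = 7
f[5] = 32
f[6] = 32
f[7] = 32
f[8] = 39  (first piece 3, then f[5]=32)
f[9] = 39
f[10] = 64  (first piece 5, then f[5]=32)
f[11] = 64
f[12] = 64
One optimal cutting: pieces 5 + 5 with 2 meters of scrap → $64.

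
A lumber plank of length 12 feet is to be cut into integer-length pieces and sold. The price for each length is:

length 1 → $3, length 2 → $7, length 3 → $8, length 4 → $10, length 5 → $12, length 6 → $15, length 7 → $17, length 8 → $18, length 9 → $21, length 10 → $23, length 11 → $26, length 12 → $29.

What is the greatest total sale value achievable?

42

Let best[k] be the best obtainable value from length k. For each k, try every first piece i and keep the best of price[i] + best[k−i].
best[1] = 3
best[2] = 7
best[3] = 10  (first piece 1, then best[2]=7)
best[4] = 14  (first piece 2, then best[2]=7)
best[5] = 17  (first piece 1, then best[4]=14)
best[6] = 21  (first piece 2, then best[4]=14)
best[7] = 24  (first piece 1, then best[6]=21)
best[8] = 28  (first piece 2, then best[6]=21)
best[9] = 31  (first piece 1, then best[8]=28)
best[10] = 35  (first piece 2, then best[8]=28)
best[11] = 38  (first piece 1, then best[10]=35)
best[12] = 42  (first piece 2, then best[10]=35)
One optimal cutting: 2 + 2 + 2 + 2 + 2 + 2 → $7 + $7 + $7 + $7 + $7 + $7 = $42.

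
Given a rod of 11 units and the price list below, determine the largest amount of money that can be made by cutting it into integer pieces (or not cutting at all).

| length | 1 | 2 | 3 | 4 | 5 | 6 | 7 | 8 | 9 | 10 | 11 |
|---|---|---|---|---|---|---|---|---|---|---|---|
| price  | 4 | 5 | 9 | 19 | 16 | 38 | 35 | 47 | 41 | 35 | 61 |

61

Build r[k] bottom-up: r[k] = max over allowed piece i of (p[i] + r[k−i]).
r[1] = 4
r[2] = max(4+4, 5+0) = 8
r[3] = max(4+8, 5+4, 9+0) = 12
r[4] = max(4+12, 5+8, 9+4, 19+0) = 19
r[5] = max(4+19, 5+12, 9+8, 19+4, 16+0) = 23
r[6] = max(4+23, 5+19, 9+12, 19+8, 16+4, 38+0) = 38
r[7] = max(4+38, 5+23, 9+19, …, 38+4, 35+0) = 42
r[8] = max(4+42, 5+38, 9+23, …, 35+4, 47+0) = 47
r[9] = max(4+47, 5+42, 9+38, …, 47+4, 41+0) = 51
r[10] = max(4+51, 5+47, 9+42, …, 41+4, 35+0) = 57
r[11] = max(4+57, 5+51, 9+47, …, 35+4, 61+0) = 61
One optimal cutting: 6 + 4 + 1 → $38 + $19 + $4 = $61.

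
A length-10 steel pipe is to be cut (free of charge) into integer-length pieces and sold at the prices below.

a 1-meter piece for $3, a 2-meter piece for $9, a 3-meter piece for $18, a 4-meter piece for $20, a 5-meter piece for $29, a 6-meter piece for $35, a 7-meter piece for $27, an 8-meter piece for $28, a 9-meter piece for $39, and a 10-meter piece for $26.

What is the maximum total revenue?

58

Let r[k] be the best obtainable value from length k. For each k, try every first piece i and keep the best of price[i] + r[k−i].
r[1] = 3
r[2] = max(3+3, 9+0) = 9
r[3] = max(3+9, 9+3, 18+0) = 18
r[4] = max(3+18, 9+9, 18+3, 20+0) = 21
r[5] = max(3+21, 9+18, 18+9, 20+3, 29+0) = 29
r[6] = max(3+29, 9+21, 18+18, 20+9, 29+3, 35+0) = 36
r[7] = max(3+36, 9+29, 18+21, …, 35+3, 27+0) = 39
r[8] = max(3+39, 9+36, 18+29, …, 27+3, 28+0) = 47
r[9] = max(3+47, 9+39, 18+36, …, 28+3, 39+0) = 54
r[10] = max(3+54, 9+47, 18+39, …, 39+3, 26+0) = 58
One optimal cutting: 5 + 5 → $29 + $29 = $58.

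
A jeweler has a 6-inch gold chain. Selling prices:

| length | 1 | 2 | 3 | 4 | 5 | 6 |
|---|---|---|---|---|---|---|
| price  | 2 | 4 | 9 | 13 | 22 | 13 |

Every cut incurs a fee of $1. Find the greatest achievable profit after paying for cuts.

23

Let net[k] be the best obtainable value from length k. For each k, try every first piece i and keep the best of price[i] + net[k−i] minus the 1 cut fee when i<k.
net[1] = 2
net[2] = max(2+2-1, 4+0) = 4
net[3] = max(2+4-1, 4+2-1, 9+0) = 9
net[4] = max(2+9-1, 4+4-1, 9+2-1, 13+0) = 13
net[5] = max(2+13-1, 4+9-1, 9+4-1, 13+2-1, 22+0) = 22
net[6] = max(2+22-1, 4+13-1, 9+9-1, 13+4-1, 22+2-1, 13+0) = 23
One optimal plan: pieces 5 + 1 (1 cut) → $24 − $1 = $23.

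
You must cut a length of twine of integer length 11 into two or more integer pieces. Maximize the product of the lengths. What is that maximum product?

54

Define g[k] = max over 1≤i<k of i · max(k−i, g[k−i]); the inner max lets the remainder stay uncut if that's better.
g[2] = 1·max(1,0) = 1·1 = 1
g[3] = 1·max(2,1) = 1·2 = 2
g[4] = 2·max(2,1) = 2·2 = 4
g[5] = 2·max(3,2) = 2·3 = 6
g[6] = 3·max(3,2) = 3·3 = 9
g[7] = 2·max(5,6) = 2·6 = 12
g[8] = 2·max(6,9) = 2·9 = 18
g[9] = 3·max(6,9) = 3·9 = 27
g[10] = 2·max(8,18) = 2·18 = 36
g[11] = 2·max(9,27) = 2·27 = 54
One optimal split: 3 + 3 + 3 + 2; product 3·3·3·2 = 54.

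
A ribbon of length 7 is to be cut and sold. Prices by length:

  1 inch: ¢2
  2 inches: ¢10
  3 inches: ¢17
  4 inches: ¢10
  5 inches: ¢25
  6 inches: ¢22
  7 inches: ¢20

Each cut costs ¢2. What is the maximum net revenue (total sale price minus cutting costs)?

33

Build net[k] bottom-up: net[k] = max over allowed piece i of (p[i] + net[k−i]) − 2 per cut.
net[1] = 2
net[2] = max(2+2-2, 10+0) = 10
net[3] = max(2+10-2, 10+2-2, 17+0) = 17
net[4] = max(2+17-2, 10+10-2, 17+2-2, 10+0) = 18
net[5] = max(2+18-2, 10+17-2, 17+10-2, 10+2-2, 25+0) = 25
net[6] = max(2+25-2, 10+18-2, 17+17-2, 10+10-2, 25+2-2, 22+0) = 32
net[7] = max(2+32-2, 10+25-2, 17+18-2, …, 22+2-2, 20+0) = 33
One optimal plan: pieces 3 + 2 + 2 (2 cuts) → ¢37 − ¢4 = ¢33.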